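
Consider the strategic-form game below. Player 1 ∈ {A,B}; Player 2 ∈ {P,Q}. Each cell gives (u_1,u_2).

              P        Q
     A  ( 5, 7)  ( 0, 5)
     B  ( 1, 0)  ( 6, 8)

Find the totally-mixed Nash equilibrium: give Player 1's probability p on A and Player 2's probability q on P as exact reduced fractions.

P1 mixes 4/5 on A; P2 mixes 3/5 on P

P1 indiff ⇒ q·5+(1-q)·0 = q·1+(1-q)·6 ⇒ q(4) = (1-q)(6) ⇒ q = 3/5
P2 indiff ⇒ p·7+(1-p)·0 = p·5+(1-p)·8 ⇒ p(2) = (1-p)(8) ⇒ p = 4/5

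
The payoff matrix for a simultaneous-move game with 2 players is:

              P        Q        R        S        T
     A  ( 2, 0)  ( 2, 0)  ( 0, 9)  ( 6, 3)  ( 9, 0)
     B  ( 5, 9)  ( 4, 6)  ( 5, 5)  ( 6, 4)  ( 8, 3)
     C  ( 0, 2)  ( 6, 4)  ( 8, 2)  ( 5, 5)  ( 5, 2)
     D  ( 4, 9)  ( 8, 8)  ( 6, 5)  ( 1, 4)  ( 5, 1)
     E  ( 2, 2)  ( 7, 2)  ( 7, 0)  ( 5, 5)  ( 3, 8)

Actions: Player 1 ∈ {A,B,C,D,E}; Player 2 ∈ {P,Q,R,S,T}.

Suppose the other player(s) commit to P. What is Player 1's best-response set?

u_1(A vs P) = 2
u_1(B vs P) = 5
u_1(C vs P) = 0
u_1(D vs P) = 4
u_1(E vs P) = 2
max payoff 5 at {B}

BR_1 = {B}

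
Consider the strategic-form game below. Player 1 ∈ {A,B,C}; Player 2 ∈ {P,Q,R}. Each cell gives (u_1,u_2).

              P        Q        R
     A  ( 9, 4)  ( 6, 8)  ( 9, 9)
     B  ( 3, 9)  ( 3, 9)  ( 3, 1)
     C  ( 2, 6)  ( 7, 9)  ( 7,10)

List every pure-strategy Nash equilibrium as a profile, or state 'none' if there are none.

PSNE = {(A,R)}

(A,P): not NE [P2→R gives 9>4]
(A,Q): not NE [P1→C gives 7>6; P2→R gives 9>8]
(A,R): NE
(B,P): not NE [P1→A gives 9>3]
(B,Q): not NE [P1→C gives 7>3]
(B,R): not NE [P1→A gives 9>3; P2→Q gives 9>1]
(C,P): not NE [P1→A gives 9>2; P2→R gives 10>6]
(C,Q): not NE [P2→R gives 10>9]
(C,R): not NE [P1→A gives 9>7]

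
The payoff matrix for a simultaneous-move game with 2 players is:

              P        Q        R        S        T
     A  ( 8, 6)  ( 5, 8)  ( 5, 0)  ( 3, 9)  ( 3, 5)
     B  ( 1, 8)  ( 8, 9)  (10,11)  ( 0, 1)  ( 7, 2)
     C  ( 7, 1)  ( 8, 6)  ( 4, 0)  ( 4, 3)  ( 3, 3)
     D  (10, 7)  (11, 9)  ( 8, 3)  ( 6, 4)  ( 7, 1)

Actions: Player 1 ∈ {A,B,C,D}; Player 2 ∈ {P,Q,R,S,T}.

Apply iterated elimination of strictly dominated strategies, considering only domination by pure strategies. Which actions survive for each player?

P1 drop A (D beats it: P:10>8 Q:11>5 R:8>5 S:6>3 T:7>3)
P1 drop C (D beats it: P:10>7 Q:11>8 R:8>4 S:6>4 T:7>3)
P2 drop P (Q beats it: B:9>8 D:9>7)
P2 drop S (Q beats it: B:9>1 D:9>4)
P2 drop T (Q beats it: B:9>2 D:9>1)
P1→{B,D} P2→{Q,R}

Survivors P1:{B,D} P2:{Q,R}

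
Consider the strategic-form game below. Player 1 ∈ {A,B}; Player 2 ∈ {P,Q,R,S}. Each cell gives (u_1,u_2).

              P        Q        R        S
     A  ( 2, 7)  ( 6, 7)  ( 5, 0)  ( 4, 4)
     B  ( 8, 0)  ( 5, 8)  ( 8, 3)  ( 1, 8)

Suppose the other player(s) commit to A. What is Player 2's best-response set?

u_2(P vs A) = 7
u_2(Q vs A) = 7
u_2(R vs A) = 0
u_2(S vs A) = 4
max payoff 7 at {P,Q}

argmax u_2 = {P,Q}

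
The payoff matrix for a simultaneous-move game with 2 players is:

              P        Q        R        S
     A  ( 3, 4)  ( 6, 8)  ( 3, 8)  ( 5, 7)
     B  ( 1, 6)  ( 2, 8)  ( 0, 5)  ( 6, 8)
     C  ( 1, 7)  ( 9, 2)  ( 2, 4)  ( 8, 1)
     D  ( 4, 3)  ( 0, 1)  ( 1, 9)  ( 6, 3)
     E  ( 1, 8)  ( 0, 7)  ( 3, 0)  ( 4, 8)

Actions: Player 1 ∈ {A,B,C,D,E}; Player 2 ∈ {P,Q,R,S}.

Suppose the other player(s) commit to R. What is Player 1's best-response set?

u_1(A vs R) = 3
u_1(B vs R) = 0
u_1(C vs R) = 2
u_1(D vs R) = 1
u_1(E vs R) = 3
max payoff 3 at {A,E}

argmax u_1 = {A,E}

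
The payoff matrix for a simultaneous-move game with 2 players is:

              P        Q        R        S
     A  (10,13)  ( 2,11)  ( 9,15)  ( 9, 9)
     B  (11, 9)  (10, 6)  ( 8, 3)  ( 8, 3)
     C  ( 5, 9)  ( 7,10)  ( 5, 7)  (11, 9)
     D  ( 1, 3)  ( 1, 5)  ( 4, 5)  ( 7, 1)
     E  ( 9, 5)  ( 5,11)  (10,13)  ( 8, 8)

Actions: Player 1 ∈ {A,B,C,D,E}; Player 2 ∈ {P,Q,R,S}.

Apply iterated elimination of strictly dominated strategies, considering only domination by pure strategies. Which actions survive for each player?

IESDS → P1:{A,B,E} P2:{P,Q,R}

P1 drop D (A beats it: P:10>1 Q:2>1 R:9>4 S:9>7)
P2 drop S (Q beats it: A:11>9 B:6>3 C:10>9 E:11>8)
P1 drop C (B beats it: P:11>5 Q:10>7 R:8>5)
P1→{A,B,E} P2→{P,Q,R}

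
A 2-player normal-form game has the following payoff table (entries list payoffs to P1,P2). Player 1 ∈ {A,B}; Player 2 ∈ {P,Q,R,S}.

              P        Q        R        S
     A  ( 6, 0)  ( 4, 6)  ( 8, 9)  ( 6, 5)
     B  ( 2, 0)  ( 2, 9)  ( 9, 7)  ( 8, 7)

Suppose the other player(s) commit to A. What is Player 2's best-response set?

u_2(P vs A) = 0
u_2(Q vs A) = 6
u_2(R vs A) = 9
u_2(S vs A) = 5
max payoff 9 at {R}

BR_2 = {R}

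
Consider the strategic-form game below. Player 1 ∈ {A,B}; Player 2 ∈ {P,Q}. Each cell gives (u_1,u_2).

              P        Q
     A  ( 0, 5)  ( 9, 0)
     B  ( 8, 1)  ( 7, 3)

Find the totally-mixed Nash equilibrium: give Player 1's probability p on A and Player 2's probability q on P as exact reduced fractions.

P1 indiff ⇒ q·0+(1-q)·9 = q·8+(1-q)·7 ⇒ q(-8) = (1-q)(-2) ⇒ q = 1/5
P2 indiff ⇒ p·5+(1-p)·1 = p·0+(1-p)·3 ⇒ p(5) = (1-p)(2) ⇒ p = 2/7

p=2/7, q=1/5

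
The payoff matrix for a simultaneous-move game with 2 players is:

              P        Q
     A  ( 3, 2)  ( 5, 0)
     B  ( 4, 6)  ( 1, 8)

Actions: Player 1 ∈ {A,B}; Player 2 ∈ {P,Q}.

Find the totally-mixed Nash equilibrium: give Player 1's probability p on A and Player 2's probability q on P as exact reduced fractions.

(p,q) = (1/2, 4/5)

P1 indiff ⇒ q·3+(1-q)·5 = q·4+(1-q)·1 ⇒ q(-1) = (1-q)(-4) ⇒ q = 4/5
P2 indiff ⇒ p·2+(1-p)·6 = p·0+(1-p)·8 ⇒ p(2) = (1-p)(2) ⇒ p = 1/2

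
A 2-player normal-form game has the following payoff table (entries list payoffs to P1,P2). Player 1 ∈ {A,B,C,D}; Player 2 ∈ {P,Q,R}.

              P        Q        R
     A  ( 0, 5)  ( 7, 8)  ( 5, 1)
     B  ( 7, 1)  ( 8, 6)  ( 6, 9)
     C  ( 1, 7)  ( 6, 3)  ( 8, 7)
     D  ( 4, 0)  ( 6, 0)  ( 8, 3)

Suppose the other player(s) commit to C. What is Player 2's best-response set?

u_2(P vs C) = 7
u_2(Q vs C) = 3
u_2(R vs C) = 7
max payoff 7 at {P,R}

argmax u_2 = {P,R}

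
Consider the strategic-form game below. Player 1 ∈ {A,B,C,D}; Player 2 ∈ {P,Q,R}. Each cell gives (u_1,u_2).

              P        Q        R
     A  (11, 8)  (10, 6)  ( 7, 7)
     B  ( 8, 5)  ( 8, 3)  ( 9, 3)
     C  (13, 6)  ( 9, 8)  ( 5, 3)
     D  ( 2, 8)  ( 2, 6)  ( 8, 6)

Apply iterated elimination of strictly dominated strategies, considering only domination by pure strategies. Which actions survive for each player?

Survivors P1:{A,C} P2:{P,Q}

P1 drop D (B beats it: P:8>2 Q:8>2 R:9>8)
P2 drop R (P beats it: A:8>7 B:5>3 C:6>3)
P1 drop B (A beats it: P:11>8 Q:10>8)
P1→{A,C} P2→{P,Q}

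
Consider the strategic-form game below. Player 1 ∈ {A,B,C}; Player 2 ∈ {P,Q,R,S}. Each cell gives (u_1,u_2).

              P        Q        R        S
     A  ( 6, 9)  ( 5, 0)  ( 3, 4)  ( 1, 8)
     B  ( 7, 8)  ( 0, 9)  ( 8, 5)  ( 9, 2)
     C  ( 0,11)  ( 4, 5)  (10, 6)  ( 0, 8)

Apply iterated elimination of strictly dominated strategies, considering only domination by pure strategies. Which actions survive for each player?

Remaining: P1:{A,B} P2:{P,Q}

P2 drop R (P beats it: A:9>4 B:8>5 C:11>6)
P1 drop C (A beats it: P:6>0 Q:5>4 S:1>0)
P2 drop S (P beats it: A:9>8 B:8>2)
P1→{A,B} P2→{P,Q}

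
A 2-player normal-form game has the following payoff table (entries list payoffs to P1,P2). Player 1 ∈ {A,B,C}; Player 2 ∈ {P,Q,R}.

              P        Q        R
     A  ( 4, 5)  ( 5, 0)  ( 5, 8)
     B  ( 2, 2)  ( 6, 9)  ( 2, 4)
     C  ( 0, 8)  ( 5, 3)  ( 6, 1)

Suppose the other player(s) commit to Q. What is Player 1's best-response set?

P1 best: {B}

u_1(A vs Q) = 5
u_1(B vs Q) = 6
u_1(C vs Q) = 5
max payoff 6 at {B}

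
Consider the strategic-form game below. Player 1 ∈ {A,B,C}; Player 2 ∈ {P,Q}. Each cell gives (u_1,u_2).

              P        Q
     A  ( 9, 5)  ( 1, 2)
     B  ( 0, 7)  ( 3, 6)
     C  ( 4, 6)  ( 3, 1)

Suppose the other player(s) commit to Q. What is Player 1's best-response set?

BR_1 = {B,C}

u_1(A vs Q) = 1
u_1(B vs Q) = 3
u_1(C vs Q) = 3
max payoff 3 at {B,C}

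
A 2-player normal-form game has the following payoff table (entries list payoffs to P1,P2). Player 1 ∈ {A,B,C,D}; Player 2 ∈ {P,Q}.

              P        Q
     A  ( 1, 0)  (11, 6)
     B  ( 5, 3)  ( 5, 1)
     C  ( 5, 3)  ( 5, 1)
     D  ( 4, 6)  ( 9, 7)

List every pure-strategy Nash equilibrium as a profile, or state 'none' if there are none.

(A,P): not NE [P1→C gives 5>1; P2→Q gives 6>0]
(A,Q): NE
(B,P): NE
(B,Q): not NE [P1→A gives 11>5; P2→P gives 3>1]
(C,P): NE
(C,Q): not NE [P1→A gives 11>5; P2→P gives 3>1]
(D,P): not NE [P1→C gives 5>4; P2→Q gives 7>6]
(D,Q): not NE [P1→A gives 11>9]

NE set: (A,Q), (B,P), (C,P)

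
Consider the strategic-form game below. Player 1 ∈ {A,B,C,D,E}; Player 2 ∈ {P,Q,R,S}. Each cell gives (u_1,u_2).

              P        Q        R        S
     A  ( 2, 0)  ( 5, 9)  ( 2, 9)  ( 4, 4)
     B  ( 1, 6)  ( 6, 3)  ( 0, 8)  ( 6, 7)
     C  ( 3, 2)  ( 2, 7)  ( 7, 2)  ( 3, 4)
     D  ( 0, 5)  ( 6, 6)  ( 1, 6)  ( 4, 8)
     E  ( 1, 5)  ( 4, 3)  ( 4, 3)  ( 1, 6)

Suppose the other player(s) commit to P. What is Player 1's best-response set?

u_1(A vs P) = 2
u_1(B vs P) = 1
u_1(C vs P) = 3
u_1(D vs P) = 0
u_1(E vs P) = 1
max payoff 3 at {C}

argmax u_1 = {C}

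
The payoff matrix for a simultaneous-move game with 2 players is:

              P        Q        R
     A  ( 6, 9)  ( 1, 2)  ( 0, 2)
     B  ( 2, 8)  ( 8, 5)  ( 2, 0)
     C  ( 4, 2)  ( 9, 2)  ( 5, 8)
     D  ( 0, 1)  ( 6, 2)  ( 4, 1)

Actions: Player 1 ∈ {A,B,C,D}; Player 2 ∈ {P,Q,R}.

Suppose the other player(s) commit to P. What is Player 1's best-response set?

argmax u_1 = {A}

u_1(A vs P) = 6
u_1(B vs P) = 2
u_1(C vs P) = 4
u_1(D vs P) = 0
max payoff 6 at {A}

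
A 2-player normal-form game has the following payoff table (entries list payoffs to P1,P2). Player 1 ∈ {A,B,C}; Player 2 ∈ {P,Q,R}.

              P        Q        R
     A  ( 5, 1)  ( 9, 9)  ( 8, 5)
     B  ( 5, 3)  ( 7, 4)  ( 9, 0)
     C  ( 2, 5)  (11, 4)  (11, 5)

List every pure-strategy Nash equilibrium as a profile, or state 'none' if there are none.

PSNE = {(C,R)}

(A,P): not NE [P2→Q gives 9>1]
(A,Q): not NE [P1→C gives 11>9]
(A,R): not NE [P1→C gives 11>8; P2→Q gives 9>5]
(B,P): not NE [P2→Q gives 4>3]
(B,Q): not NE [P1→C gives 11>7]
(B,R): not NE [P1→C gives 11>9; P2→Q gives 4>0]
(C,P): not NE [P1→B gives 5>2]
(C,Q): not NE [P2→R gives 5>4]
(C,R): NE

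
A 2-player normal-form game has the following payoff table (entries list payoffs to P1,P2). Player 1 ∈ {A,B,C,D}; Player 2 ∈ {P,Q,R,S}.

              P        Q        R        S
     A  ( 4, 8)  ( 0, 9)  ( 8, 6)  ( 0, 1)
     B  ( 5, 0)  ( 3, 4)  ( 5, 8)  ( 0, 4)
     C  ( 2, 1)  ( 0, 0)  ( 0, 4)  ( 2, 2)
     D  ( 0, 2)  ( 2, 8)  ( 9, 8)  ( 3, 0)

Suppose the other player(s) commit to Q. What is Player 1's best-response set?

argmax u_1 = {B}

u_1(A vs Q) = 0
u_1(B vs Q) = 3
u_1(C vs Q) = 0
u_1(D vs Q) = 2
max payoff 3 at {B}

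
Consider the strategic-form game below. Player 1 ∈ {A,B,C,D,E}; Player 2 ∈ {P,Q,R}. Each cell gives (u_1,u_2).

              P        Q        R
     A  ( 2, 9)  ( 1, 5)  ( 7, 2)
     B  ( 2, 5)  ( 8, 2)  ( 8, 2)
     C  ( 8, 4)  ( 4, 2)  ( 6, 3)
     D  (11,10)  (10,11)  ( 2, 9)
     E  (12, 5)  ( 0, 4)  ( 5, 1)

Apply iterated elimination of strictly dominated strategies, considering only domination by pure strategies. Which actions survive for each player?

P2 drop R (P beats it: A:9>2 B:5>2 C:4>3 D:10>9 E:5>1)
P1 drop A (C beats it: P:8>2 Q:4>1)
P1 drop B (D beats it: P:11>2 Q:10>8)
P1 drop C (D beats it: P:11>8 Q:10>4)
P1→{D,E} P2→{P,Q}

Remaining: P1:{D,E} P2:{P,Q}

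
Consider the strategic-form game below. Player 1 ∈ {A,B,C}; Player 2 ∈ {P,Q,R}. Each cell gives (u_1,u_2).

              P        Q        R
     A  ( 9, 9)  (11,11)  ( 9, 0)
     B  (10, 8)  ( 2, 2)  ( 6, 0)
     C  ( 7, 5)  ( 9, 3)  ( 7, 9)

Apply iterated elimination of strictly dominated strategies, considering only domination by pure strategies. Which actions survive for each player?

Survivors P1:{A,B} P2:{P,Q}

P1 drop C (A beats it: P:9>7 Q:11>9 R:9>7)
P2 drop R (P beats it: A:9>0 B:8>0)
P1→{A,B} P2→{P,Q}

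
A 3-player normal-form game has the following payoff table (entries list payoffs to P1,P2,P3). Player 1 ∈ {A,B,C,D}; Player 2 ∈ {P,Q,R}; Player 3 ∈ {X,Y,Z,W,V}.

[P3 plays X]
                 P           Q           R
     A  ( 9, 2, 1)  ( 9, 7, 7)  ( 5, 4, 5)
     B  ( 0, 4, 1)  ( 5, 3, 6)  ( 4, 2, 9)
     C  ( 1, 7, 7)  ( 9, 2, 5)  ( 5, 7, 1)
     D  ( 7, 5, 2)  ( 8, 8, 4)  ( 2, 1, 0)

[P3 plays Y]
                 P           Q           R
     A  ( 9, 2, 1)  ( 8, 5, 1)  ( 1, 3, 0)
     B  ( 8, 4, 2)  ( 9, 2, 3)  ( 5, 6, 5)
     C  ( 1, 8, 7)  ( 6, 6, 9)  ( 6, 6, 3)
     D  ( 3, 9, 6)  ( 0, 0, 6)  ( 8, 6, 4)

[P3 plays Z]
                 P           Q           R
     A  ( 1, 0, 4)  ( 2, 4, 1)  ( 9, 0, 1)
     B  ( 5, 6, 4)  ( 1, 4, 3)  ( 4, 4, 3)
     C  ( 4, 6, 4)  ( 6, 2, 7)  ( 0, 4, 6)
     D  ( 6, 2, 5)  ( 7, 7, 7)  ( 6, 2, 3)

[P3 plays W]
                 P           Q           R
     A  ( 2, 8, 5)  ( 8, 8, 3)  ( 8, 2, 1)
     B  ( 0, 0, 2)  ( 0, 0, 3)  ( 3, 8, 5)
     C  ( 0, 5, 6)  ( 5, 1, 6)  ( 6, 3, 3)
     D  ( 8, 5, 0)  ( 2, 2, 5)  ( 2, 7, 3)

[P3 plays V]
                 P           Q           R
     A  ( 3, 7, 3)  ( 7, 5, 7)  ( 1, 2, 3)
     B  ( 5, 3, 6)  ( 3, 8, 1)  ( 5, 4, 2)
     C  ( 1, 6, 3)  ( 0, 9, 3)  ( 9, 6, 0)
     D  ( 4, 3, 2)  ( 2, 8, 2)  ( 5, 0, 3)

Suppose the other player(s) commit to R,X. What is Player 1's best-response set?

u_1(A vs R,X) = 5
u_1(B vs R,X) = 4
u_1(C vs R,X) = 5
u_1(D vs R,X) = 2
max payoff 5 at {A,C}

argmax u_1 = {A,C}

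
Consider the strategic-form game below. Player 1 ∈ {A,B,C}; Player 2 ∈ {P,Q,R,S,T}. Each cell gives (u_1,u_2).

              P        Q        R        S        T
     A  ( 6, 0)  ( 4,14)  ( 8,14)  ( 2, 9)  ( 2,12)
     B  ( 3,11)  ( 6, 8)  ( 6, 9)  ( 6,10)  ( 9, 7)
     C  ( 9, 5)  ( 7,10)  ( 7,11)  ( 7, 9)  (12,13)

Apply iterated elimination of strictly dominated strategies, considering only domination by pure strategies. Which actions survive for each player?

Remaining: P1:{A,C} P2:{Q,R,T}

P1 drop B (C beats it: P:9>3 Q:7>6 R:7>6 S:7>6 T:12>9)
P2 drop P (Q beats it: A:14>0 C:10>5)
P2 drop S (Q beats it: A:14>9 C:10>9)
P1→{A,C} P2→{Q,R,T}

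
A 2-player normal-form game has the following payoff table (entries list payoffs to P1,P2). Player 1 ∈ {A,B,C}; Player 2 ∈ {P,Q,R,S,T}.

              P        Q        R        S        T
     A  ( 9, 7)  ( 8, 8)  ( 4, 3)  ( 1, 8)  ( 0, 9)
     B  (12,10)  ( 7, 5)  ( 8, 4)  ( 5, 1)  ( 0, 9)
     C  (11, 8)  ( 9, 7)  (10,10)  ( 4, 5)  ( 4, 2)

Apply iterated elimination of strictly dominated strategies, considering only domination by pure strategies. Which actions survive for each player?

P1 drop A (C beats it: P:11>9 Q:9>8 R:10>4 S:4>1 T:4>0)
P2 drop Q (P beats it: B:10>5 C:8>7)
P2 drop S (P beats it: B:10>1 C:8>5)
P2 drop T (P beats it: B:10>9 C:8>2)
P1→{B,C} P2→{P,R}

Remaining: P1:{B,C} P2:{P,R}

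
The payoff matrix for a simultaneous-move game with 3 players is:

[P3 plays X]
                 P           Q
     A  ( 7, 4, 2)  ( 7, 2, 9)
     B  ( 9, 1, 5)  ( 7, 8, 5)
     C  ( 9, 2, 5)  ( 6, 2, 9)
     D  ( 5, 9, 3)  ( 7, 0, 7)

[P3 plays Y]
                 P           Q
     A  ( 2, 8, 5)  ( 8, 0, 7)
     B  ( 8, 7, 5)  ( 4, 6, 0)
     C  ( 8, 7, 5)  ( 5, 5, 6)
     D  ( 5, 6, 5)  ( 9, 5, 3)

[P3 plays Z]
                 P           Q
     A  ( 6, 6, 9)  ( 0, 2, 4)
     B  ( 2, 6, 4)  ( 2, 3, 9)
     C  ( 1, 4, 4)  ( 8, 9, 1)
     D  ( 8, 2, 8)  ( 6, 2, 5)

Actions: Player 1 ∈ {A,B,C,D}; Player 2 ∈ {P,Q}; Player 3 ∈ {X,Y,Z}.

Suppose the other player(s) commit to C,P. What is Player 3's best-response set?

P3 best: {X,Y}

u_3(X vs C,P) = 5
u_3(Y vs C,P) = 5
u_3(Z vs C,P) = 4
max payoff 5 at {X,Y}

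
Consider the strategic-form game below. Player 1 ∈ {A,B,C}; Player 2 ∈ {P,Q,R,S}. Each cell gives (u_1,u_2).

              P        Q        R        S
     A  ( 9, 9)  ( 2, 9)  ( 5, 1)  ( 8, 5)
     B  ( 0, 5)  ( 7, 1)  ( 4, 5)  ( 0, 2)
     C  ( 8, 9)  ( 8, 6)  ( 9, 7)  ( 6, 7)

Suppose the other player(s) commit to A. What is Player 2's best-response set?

BR_2 = {P,Q}

u_2(P vs A) = 9
u_2(Q vs A) = 9
u_2(R vs A) = 1
u_2(S vs A) = 5
max payoff 9 at {P,Q}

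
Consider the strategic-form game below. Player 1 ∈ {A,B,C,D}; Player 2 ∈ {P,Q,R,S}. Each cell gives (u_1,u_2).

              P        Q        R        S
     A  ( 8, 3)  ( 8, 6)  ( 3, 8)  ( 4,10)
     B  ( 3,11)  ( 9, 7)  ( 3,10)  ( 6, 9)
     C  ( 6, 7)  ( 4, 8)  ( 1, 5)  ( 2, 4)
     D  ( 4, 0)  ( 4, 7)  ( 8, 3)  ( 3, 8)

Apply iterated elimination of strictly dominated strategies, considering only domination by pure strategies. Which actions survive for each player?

P1 drop C (A beats it: P:8>6 Q:8>4 R:3>1 S:4>2)
P2 drop Q (S beats it: A:10>6 B:9>7 D:8>7)
P1→{A,B,D} P2→{P,R,S}

IESDS → P1:{A,B,D} P2:{P,R,S}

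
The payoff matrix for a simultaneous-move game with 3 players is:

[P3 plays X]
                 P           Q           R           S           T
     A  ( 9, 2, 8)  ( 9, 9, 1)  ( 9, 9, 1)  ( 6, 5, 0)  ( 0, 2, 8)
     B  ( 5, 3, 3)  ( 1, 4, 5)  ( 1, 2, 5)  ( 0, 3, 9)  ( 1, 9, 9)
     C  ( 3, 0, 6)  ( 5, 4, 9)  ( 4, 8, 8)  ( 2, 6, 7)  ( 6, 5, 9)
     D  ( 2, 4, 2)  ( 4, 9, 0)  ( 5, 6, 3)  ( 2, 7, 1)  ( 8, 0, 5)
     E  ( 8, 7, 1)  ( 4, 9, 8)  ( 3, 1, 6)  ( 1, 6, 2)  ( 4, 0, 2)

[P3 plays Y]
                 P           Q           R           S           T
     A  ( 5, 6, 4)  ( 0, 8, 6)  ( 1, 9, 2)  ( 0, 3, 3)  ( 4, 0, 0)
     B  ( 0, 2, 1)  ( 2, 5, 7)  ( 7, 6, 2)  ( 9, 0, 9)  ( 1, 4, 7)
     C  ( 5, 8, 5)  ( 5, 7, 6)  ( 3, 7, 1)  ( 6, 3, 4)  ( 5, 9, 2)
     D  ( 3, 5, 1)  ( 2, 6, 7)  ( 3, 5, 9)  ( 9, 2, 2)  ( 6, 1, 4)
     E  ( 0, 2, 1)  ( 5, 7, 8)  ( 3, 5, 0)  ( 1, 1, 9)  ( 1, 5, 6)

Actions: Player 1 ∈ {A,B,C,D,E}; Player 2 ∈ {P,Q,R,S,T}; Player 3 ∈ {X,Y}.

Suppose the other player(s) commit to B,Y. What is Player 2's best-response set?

u_2(P vs B,Y) = 2
u_2(Q vs B,Y) = 5
u_2(R vs B,Y) = 6
u_2(S vs B,Y) = 0
u_2(T vs B,Y) = 4
max payoff 6 at {R}

argmax u_2 = {R}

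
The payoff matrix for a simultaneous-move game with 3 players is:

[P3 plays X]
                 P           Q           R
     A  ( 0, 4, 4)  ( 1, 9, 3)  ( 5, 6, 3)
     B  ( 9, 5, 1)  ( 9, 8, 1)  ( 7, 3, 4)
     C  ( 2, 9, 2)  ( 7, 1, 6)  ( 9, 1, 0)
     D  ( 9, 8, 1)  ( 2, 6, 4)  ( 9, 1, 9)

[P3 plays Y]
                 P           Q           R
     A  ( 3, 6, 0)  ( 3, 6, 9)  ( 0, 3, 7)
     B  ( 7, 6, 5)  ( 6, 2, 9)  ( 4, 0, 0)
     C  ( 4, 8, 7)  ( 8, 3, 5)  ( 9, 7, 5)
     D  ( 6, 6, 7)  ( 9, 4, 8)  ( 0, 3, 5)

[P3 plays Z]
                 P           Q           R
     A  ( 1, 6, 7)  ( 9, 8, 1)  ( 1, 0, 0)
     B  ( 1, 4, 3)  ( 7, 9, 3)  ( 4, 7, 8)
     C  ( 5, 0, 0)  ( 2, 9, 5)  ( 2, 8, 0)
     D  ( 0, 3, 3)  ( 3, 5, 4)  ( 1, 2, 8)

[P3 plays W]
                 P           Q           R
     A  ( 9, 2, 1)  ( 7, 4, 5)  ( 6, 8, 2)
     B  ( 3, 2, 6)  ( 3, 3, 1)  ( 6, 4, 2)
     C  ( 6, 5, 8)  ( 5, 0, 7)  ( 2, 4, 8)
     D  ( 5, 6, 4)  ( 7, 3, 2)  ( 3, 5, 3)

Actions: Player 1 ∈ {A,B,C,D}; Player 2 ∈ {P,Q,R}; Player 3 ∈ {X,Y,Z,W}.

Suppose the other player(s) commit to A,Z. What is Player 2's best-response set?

u_2(P vs A,Z) = 6
u_2(Q vs A,Z) = 8
u_2(R vs A,Z) = 0
max payoff 8 at {Q}

BR_2 = {Q}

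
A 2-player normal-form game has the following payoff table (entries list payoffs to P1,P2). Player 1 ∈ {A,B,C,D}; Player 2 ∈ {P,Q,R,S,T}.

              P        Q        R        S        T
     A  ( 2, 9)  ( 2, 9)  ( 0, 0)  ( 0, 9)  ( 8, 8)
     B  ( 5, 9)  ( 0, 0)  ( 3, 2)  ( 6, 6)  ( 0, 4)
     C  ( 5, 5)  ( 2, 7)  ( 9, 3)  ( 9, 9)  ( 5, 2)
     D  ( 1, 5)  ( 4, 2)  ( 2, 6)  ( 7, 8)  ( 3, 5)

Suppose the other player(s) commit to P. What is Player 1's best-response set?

BR_1 = {B,C}

u_1(A vs P) = 2
u_1(B vs P) = 5
u_1(C vs P) = 5
u_1(D vs P) = 1
max payoff 5 at {B,C}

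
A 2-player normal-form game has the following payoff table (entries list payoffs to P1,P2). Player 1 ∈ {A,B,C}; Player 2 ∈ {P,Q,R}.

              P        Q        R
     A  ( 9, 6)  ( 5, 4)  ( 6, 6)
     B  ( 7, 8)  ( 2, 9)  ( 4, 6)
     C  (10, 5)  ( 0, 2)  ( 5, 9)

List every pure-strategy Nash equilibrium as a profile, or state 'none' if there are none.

(A,P): not NE [P1→C gives 10>9]
(A,Q): not NE [P2→R gives 6>4]
(A,R): NE
(B,P): not NE [P1→C gives 10>7; P2→Q gives 9>8]
(B,Q): not NE [P1→A gives 5>2]
(B,R): not NE [P1→A gives 6>4; P2→Q gives 9>6]
(C,P): not NE [P2→R gives 9>5]
(C,Q): not NE [P1→A gives 5>0; P2→R gives 9>2]
(C,R): not NE [P1→A gives 6>5]

PSNE = {(A,R)}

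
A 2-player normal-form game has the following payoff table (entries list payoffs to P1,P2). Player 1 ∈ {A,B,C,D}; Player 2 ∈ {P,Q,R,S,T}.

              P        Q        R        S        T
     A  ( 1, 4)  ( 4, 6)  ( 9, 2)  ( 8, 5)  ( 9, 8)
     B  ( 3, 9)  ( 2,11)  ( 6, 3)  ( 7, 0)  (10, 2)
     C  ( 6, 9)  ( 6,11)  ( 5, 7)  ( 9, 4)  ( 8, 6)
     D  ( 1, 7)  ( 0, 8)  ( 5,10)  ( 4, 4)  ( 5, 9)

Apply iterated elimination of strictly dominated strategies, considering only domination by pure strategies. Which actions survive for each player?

Survivors P1:{A,B,C} P2:{Q,T}

P1 drop D (B beats it: P:3>1 Q:2>0 R:6>5 S:7>4 T:10>5)
P2 drop P (Q beats it: A:6>4 B:11>9 C:11>9)
P2 drop R (Q beats it: A:6>2 B:11>3 C:11>7)
P2 drop S (Q beats it: A:6>5 B:11>0 C:11>4)
P1→{A,B,C} P2→{Q,T}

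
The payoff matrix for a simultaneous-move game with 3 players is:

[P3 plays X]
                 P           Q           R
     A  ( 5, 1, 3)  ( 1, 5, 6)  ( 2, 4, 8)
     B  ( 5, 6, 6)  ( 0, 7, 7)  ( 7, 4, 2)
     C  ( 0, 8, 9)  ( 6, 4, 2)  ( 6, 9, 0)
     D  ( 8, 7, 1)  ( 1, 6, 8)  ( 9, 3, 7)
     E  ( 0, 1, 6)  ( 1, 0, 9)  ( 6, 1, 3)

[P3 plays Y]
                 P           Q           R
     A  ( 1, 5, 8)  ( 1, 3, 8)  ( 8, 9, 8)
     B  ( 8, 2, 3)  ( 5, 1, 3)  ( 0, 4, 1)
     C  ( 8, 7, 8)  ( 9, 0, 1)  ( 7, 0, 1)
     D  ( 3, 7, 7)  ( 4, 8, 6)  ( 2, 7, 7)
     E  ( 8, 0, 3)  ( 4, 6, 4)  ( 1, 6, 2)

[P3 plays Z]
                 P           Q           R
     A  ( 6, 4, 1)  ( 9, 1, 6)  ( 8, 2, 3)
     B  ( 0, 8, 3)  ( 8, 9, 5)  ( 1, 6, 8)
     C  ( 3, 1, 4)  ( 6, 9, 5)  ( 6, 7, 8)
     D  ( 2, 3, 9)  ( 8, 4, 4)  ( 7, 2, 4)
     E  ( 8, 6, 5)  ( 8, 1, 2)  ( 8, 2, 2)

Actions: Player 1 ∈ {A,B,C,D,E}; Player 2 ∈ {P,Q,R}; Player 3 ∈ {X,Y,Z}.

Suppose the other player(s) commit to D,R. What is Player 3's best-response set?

u_3(X vs D,R) = 7
u_3(Y vs D,R) = 7
u_3(Z vs D,R) = 4
max payoff 7 at {X,Y}

argmax u_3 = {X,Y}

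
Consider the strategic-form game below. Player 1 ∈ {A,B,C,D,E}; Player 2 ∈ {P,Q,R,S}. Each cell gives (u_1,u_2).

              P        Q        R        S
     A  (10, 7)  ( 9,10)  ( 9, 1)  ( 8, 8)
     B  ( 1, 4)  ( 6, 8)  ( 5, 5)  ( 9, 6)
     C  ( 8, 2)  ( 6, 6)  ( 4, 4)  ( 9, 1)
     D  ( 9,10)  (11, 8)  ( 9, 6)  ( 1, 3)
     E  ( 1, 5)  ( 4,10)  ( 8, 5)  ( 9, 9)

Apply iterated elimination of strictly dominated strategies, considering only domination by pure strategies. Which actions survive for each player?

Remaining: P1:{A,D} P2:{P,Q}

P2 drop R (Q beats it: A:10>1 B:8>5 C:6>4 D:8>6 E:10>5)
P2 drop S (Q beats it: A:10>8 B:8>6 C:6>1 D:8>3 E:10>9)
P1 drop B (A beats it: P:10>1 Q:9>6)
P1 drop C (A beats it: P:10>8 Q:9>6)
P1 drop E (A beats it: P:10>1 Q:9>4)
P1→{A,D} P2→{P,Q}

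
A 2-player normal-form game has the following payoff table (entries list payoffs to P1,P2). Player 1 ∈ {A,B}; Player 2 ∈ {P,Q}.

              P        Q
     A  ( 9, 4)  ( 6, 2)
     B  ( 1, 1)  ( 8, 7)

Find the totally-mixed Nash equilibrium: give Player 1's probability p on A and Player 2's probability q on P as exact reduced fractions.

P1 indiff ⇒ q·9+(1-q)·6 = q·1+(1-q)·8 ⇒ q(8) = (1-q)(2) ⇒ q = 1/5
P2 indiff ⇒ p·4+(1-p)·1 = p·2+(1-p)·7 ⇒ p(2) = (1-p)(6) ⇒ p = 3/4

p=3/4, q=1/5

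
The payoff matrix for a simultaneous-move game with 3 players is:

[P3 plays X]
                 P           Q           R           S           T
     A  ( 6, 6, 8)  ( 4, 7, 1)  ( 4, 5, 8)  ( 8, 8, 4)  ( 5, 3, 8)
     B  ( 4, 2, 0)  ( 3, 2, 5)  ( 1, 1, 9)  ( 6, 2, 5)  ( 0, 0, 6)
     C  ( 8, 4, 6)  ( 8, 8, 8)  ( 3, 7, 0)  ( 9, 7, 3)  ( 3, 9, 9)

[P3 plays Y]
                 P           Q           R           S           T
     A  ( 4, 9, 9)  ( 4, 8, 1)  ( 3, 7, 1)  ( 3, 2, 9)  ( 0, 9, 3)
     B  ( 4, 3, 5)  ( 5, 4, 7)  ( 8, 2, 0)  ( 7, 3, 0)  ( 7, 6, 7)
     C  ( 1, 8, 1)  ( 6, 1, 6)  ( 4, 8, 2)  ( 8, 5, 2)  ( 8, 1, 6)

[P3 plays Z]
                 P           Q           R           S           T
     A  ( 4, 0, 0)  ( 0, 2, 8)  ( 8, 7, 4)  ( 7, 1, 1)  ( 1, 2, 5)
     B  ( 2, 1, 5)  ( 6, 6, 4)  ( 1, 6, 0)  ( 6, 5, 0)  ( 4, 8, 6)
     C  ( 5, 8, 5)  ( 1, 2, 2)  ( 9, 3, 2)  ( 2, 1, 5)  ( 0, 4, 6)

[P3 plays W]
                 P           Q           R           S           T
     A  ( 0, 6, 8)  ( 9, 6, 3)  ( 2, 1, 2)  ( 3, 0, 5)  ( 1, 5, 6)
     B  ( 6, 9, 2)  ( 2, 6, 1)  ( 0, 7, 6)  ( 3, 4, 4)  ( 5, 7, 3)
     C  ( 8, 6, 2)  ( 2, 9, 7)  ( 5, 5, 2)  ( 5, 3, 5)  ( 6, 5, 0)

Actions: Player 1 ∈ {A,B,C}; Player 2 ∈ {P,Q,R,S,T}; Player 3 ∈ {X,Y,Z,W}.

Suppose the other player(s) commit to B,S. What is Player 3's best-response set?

u_3(X vs B,S) = 5
u_3(Y vs B,S) = 0
u_3(Z vs B,S) = 0
u_3(W vs B,S) = 4
max payoff 5 at {X}

P3 best: {X}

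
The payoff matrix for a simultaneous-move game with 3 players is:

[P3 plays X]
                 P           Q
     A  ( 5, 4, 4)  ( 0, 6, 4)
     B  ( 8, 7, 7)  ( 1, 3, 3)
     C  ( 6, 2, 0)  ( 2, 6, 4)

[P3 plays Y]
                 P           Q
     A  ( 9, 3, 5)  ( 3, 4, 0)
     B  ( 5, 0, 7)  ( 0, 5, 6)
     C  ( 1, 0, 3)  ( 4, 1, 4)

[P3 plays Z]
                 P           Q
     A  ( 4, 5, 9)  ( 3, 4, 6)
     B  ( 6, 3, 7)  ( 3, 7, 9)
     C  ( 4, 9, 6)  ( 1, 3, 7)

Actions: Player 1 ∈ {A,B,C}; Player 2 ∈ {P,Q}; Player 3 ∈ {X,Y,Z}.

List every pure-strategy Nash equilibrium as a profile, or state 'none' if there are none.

(A,P,X): not NE [P1→B gives 8>5; P2→Q gives 6>4; P3→Z gives 9>4]
(A,P,Y): not NE [P2→Q gives 4>3; P3→Z gives 9>5]
(A,P,Z): not NE [P1→B gives 6>4]
(A,Q,X): not NE [P1→C gives 2>0; P3→Z gives 6>4]
(A,Q,Y): not NE [P1→C gives 4>3; P3→Z gives 6>0]
(A,Q,Z): not NE [P2→P gives 5>4]
(B,P,X): NE
(B,P,Y): not NE [P1→A gives 9>5; P2→Q gives 5>0]
(B,P,Z): not NE [P2→Q gives 7>3]
(B,Q,X): not NE [P1→C gives 2>1; P2→P gives 7>3; P3→Z gives 9>3]
(B,Q,Y): not NE [P1→C gives 4>0; P3→Z gives 9>6]
(B,Q,Z): NE
(C,P,X): not NE [P1→B gives 8>6; P2→Q gives 6>2; P3→Z gives 6>0]
(C,P,Y): not NE [P1→A gives 9>1; P2→Q gives 1>0; P3→Z gives 6>3]
(C,P,Z): not NE [P1→B gives 6>4]
(C,Q,X): not NE [P3→Z gives 7>4]
(C,Q,Y): not NE [P3→Z gives 7>4]
(C,Q,Z): not NE [P1→B gives 3>1; P2→P gives 9>3]

Nash profiles: (B,P,X), (B,Q,Z)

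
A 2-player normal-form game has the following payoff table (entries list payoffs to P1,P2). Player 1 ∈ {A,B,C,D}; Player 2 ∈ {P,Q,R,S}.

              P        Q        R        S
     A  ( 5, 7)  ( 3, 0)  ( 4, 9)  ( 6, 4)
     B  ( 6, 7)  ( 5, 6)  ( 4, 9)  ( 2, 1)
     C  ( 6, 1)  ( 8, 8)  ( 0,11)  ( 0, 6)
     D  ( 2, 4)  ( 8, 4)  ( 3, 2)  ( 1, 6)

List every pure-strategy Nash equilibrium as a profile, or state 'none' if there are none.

(A,P): not NE [P1→C gives 6>5; P2→R gives 9>7]
(A,Q): not NE [P1→D gives 8>3; P2→R gives 9>0]
(A,R): NE
(A,S): not NE [P2→R gives 9>4]
(B,P): not NE [P2→R gives 9>7]
(B,Q): not NE [P1→D gives 8>5; P2→R gives 9>6]
(B,R): NE
(B,S): not NE [P1→A gives 6>2; P2→R gives 9>1]
(C,P): not NE [P2→R gives 11>1]
(C,Q): not NE [P2→R gives 11>8]
(C,R): not NE [P1→B gives 4>0]
(C,S): not NE [P1→A gives 6>0; P2→R gives 11>6]
(D,P): not NE [P1→C gives 6>2; P2→S gives 6>4]
(D,Q): not NE [P2→S gives 6>4]
(D,R): not NE [P1→B gives 4>3; P2→S gives 6>2]
(D,S): not NE [P1→A gives 6>1]

Nash profiles: (A,R), (B,R)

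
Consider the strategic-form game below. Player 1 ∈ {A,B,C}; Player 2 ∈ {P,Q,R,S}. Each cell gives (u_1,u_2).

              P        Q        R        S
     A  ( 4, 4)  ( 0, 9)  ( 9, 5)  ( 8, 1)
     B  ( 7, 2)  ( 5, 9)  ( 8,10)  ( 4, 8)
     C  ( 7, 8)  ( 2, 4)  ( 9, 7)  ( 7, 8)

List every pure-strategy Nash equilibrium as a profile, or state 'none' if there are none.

NE set: (C,P)

(A,P): not NE [P1→C gives 7>4; P2→Q gives 9>4]
(A,Q): not NE [P1→B gives 5>0]
(A,R): not NE [P2→Q gives 9>5]
(A,S): not NE [P2→Q gives 9>1]
(B,P): not NE [P2→R gives 10>2]
(B,Q): not NE [P2→R gives 10>9]
(B,R): not NE [P1→C gives 9>8]
(B,S): not NE [P1→A gives 8>4; P2→R gives 10>8]
(C,P): NE
(C,Q): not NE [P1→B gives 5>2; P2→S gives 8>4]
(C,R): not NE [P2→S gives 8>7]
(C,S): not NE [P1→A gives 8>7]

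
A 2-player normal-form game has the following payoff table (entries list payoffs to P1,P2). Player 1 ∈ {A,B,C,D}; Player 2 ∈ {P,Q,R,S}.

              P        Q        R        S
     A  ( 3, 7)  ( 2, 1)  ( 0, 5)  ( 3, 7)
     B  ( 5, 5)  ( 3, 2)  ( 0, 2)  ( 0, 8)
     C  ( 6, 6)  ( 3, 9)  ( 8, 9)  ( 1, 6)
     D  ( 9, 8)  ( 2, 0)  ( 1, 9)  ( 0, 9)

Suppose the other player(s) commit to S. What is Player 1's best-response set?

u_1(A vs S) = 3
u_1(B vs S) = 0
u_1(C vs S) = 1
u_1(D vs S) = 0
max payoff 3 at {A}

argmax u_1 = {A}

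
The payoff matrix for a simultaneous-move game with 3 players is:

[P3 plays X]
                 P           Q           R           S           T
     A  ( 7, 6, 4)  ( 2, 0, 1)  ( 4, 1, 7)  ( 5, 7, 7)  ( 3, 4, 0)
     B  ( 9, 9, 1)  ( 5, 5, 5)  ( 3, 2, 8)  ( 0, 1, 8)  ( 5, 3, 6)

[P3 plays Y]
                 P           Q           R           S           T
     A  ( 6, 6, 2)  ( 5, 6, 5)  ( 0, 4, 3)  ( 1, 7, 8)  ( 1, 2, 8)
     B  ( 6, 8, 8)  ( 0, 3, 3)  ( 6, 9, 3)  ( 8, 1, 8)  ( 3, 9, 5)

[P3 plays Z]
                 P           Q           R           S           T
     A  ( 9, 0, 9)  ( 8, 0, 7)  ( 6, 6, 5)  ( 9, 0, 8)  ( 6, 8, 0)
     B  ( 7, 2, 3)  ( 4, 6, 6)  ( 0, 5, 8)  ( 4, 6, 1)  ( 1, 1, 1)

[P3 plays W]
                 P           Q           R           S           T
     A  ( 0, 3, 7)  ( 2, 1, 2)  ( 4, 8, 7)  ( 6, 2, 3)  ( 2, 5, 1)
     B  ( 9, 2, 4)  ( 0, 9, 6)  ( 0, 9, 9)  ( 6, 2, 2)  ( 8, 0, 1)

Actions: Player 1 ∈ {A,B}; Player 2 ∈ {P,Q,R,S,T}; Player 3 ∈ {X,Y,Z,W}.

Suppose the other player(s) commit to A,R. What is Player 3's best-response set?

u_3(X vs A,R) = 7
u_3(Y vs A,R) = 3
u_3(Z vs A,R) = 5
u_3(W vs A,R) = 7
max payoff 7 at {X,W}

BR_3 = {X,W}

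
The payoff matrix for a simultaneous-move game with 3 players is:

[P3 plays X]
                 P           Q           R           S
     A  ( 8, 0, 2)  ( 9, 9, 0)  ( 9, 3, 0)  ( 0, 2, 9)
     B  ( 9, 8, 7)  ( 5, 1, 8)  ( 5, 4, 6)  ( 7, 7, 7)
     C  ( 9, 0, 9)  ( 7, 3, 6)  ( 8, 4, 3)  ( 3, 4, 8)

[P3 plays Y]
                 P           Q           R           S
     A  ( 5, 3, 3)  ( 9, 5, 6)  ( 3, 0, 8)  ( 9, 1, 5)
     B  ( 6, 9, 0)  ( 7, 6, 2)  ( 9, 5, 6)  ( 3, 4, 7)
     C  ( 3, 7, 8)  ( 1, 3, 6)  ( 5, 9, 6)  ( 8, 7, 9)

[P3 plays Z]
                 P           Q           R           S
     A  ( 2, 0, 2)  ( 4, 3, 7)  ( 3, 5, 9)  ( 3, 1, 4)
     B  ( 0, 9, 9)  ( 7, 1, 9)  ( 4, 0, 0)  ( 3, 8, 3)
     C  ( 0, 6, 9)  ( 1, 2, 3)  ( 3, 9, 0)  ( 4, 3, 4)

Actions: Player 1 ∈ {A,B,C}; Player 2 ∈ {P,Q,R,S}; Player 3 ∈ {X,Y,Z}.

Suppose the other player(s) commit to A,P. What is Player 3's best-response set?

BR_3 = {Y}

u_3(X vs A,P) = 2
u_3(Y vs A,P) = 3
u_3(Z vs A,P) = 2
max payoff 3 at {Y}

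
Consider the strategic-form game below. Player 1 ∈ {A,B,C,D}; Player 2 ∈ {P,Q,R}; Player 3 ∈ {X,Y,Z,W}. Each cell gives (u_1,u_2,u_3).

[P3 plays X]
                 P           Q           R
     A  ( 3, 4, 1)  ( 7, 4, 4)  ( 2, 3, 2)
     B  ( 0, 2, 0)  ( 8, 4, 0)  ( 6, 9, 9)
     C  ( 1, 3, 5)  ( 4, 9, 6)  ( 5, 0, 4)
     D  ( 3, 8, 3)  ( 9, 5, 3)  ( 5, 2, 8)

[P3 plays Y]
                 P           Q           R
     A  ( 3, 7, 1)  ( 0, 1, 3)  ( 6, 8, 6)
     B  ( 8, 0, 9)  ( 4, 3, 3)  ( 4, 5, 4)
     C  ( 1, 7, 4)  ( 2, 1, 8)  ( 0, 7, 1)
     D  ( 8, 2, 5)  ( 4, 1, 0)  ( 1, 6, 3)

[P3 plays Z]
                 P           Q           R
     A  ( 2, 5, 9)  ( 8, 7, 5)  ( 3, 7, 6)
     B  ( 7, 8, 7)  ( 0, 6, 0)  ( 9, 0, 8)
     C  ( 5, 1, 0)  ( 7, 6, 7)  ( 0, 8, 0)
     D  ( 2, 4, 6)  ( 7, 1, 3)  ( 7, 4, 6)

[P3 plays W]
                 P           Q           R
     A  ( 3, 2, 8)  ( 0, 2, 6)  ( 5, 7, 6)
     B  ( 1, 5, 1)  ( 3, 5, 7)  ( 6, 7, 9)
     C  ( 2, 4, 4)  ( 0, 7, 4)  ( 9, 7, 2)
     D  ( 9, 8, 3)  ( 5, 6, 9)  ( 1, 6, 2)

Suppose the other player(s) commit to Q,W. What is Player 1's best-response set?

u_1(A vs Q,W) = 0
u_1(B vs Q,W) = 3
u_1(C vs Q,W) = 0
u_1(D vs Q,W) = 5
max payoff 5 at {D}

BR_1 = {D}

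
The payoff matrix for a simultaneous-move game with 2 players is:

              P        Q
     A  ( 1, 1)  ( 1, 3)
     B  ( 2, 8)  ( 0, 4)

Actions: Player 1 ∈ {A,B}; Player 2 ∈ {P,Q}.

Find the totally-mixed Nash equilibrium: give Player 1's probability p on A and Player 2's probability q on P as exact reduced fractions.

p=2/3, q=1/2

P1 indiff ⇒ q·1+(1-q)·1 = q·2+(1-q)·0 ⇒ q(-1) = (1-q)(-1) ⇒ q = 1/2
P2 indiff ⇒ p·1+(1-p)·8 = p·3+(1-p)·4 ⇒ p(-2) = (1-p)(-4) ⇒ p = 2/3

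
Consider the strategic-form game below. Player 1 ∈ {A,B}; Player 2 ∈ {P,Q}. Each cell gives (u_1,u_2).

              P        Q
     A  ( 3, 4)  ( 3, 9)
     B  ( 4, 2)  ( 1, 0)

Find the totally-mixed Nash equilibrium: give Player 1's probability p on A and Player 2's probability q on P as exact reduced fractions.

P1 indiff ⇒ q·3+(1-q)·3 = q·4+(1-q)·1 ⇒ q(-1) = (1-q)(-2) ⇒ q = 2/3
P2 indiff ⇒ p·4+(1-p)·2 = p·9+(1-p)·0 ⇒ p(-5) = (1-p)(-2) ⇒ p = 2/7

P1 mixes 2/7 on A; P2 mixes 2/3 on P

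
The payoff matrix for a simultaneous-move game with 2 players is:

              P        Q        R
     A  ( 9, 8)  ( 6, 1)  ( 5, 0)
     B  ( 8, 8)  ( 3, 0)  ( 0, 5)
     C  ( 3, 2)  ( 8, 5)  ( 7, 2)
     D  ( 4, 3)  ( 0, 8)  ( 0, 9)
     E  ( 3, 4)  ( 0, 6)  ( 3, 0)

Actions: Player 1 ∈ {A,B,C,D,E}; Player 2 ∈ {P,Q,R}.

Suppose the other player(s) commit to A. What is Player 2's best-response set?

u_2(P vs A) = 8
u_2(Q vs A) = 1
u_2(R vs A) = 0
max payoff 8 at {P}

argmax u_2 = {P}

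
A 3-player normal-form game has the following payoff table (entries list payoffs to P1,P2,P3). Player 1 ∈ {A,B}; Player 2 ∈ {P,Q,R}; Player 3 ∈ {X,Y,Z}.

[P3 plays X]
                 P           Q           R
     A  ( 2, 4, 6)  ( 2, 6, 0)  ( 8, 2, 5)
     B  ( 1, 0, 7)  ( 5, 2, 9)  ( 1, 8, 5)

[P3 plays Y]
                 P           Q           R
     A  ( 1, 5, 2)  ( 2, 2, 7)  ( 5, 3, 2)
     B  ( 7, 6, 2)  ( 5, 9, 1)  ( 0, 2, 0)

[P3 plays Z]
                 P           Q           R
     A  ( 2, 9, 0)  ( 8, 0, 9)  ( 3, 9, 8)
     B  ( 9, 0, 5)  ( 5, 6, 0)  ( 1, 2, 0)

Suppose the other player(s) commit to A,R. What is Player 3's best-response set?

u_3(X vs A,R) = 5
u_3(Y vs A,R) = 2
u_3(Z vs A,R) = 8
max payoff 8 at {Z}

P3 best: {Z}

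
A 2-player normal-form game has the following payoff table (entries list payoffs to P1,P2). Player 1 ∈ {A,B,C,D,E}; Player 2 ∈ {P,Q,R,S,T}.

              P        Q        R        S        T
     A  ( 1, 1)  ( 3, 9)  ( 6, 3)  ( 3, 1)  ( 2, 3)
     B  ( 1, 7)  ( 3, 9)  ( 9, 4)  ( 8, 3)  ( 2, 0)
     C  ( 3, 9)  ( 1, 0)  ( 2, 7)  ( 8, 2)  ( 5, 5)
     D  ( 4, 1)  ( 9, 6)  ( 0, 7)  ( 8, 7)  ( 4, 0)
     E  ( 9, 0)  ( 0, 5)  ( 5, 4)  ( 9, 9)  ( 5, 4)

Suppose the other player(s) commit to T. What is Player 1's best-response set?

argmax u_1 = {C,E}

u_1(A vs T) = 2
u_1(B vs T) = 2
u_1(C vs T) = 5
u_1(D vs T) = 4
u_1(E vs T) = 5
max payoff 5 at {C,E}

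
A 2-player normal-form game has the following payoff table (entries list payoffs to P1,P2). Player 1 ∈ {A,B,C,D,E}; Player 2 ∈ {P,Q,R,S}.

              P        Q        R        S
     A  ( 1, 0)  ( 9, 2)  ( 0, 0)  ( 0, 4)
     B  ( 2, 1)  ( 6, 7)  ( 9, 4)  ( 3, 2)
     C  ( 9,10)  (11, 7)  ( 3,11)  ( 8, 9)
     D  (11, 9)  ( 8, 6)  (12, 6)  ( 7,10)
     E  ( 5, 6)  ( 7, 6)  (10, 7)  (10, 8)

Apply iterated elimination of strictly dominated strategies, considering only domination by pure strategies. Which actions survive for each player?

Survivors P1:{C,D,E} P2:{P,R,S}

P1 drop A (C beats it: P:9>1 Q:11>9 R:3>0 S:8>0)
P1 drop B (D beats it: P:11>2 Q:8>6 R:12>9 S:7>3)
P2 drop Q (S beats it: C:9>7 D:10>6 E:8>6)
P1→{C,D,E} P2→{P,R,S}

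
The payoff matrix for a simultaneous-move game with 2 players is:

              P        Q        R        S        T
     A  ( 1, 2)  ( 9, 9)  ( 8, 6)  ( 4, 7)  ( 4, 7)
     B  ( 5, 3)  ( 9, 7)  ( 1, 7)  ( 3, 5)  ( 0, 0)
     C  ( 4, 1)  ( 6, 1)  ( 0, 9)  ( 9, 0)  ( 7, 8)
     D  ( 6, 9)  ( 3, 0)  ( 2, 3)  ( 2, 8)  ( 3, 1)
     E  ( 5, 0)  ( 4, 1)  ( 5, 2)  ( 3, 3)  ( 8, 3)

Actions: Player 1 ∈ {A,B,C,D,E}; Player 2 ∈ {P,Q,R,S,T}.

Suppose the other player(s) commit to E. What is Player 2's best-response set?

u_2(P vs E) = 0
u_2(Q vs E) = 1
u_2(R vs E) = 2
u_2(S vs E) = 3
u_2(T vs E) = 3
max payoff 3 at {S,T}

BR_2 = {S,T}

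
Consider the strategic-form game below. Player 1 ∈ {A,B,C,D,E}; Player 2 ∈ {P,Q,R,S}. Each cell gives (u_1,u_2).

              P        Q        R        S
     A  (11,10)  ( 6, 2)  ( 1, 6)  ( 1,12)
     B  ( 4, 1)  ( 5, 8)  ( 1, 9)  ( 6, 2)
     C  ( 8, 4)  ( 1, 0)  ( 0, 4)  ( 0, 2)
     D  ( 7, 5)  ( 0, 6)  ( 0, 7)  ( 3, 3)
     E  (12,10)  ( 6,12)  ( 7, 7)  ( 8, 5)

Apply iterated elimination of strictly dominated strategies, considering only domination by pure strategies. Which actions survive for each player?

Remaining: P1:{A,E} P2:{P,Q,S}

P1 drop B (E beats it: P:12>4 Q:6>5 R:7>1 S:8>6)
P1 drop C (A beats it: P:11>8 Q:6>1 R:1>0 S:1>0)
P1 drop D (E beats it: P:12>7 Q:6>0 R:7>0 S:8>3)
P2 drop R (P beats it: A:10>6 E:10>7)
P1→{A,E} P2→{P,Q,S}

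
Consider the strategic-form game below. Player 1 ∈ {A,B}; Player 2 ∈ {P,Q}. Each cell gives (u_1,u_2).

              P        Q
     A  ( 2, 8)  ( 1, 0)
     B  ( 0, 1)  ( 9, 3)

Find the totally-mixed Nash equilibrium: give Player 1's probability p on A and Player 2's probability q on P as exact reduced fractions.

P1 indiff ⇒ q·2+(1-q)·1 = q·0+(1-q)·9 ⇒ q(2) = (1-q)(8) ⇒ q = 4/5
P2 indiff ⇒ p·8+(1-p)·1 = p·0+(1-p)·3 ⇒ p(8) = (1-p)(2) ⇒ p = 1/5

P1 mixes 1/5 on A; P2 mixes 4/5 on P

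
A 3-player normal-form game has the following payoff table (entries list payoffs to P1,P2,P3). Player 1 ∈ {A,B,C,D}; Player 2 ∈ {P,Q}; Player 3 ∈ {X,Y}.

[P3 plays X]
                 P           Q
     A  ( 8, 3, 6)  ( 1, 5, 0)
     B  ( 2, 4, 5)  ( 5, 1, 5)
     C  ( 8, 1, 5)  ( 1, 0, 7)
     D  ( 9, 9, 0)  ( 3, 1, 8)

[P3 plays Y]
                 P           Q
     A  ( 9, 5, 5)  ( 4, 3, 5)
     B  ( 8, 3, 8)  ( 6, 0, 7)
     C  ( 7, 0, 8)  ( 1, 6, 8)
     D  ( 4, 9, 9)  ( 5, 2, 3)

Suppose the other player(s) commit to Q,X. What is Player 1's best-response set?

u_1(A vs Q,X) = 1
u_1(B vs Q,X) = 5
u_1(C vs Q,X) = 1
u_1(D vs Q,X) = 3
max payoff 5 at {B}

BR_1 = {B}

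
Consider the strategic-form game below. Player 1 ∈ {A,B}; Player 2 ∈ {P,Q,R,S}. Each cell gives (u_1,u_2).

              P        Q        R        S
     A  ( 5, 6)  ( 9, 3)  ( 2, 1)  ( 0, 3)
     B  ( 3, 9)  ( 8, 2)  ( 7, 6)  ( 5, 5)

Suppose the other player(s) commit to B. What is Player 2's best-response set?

u_2(P vs B) = 9
u_2(Q vs B) = 2
u_2(R vs B) = 6
u_2(S vs B) = 5
max payoff 9 at {P}

BR_2 = {P}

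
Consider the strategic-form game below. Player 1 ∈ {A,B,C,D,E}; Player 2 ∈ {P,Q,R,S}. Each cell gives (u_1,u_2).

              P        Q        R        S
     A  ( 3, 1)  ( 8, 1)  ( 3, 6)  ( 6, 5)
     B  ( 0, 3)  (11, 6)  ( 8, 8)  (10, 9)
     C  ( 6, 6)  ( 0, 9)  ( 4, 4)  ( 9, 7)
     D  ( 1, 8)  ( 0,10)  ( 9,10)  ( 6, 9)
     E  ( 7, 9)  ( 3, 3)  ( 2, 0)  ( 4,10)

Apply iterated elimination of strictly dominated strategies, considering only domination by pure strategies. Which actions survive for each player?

P2 drop P (S beats it: A:5>1 B:9>3 C:7>6 D:9>8 E:10>9)
P1 drop A (B beats it: Q:11>8 R:8>3 S:10>6)
P1 drop C (B beats it: Q:11>0 R:8>4 S:10>9)
P1 drop E (B beats it: Q:11>3 R:8>2 S:10>4)
P1→{B,D} P2→{Q,R,S}

IESDS → P1:{B,D} P2:{Q,R,S}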